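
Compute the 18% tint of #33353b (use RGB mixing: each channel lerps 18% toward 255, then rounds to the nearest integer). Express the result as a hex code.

#33353b is rgb(51, 53, 59).
Per channel, c → c + 0.18(255 − c):
  R: 51 + 36.72 = 87.72 → 88
  G: 53 + 36.36 = 89.36 → 89
  B: 59 + 0.18×(255−59) = 59 + 35.28 = 94.28 → 94
rgb(88, 89, 94) = #58595e.

#58595e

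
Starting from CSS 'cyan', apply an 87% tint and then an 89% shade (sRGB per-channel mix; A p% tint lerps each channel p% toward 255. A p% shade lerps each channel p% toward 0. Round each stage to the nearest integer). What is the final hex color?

CSS cyan is rgb(0, 255, 255).
An 87% tint moves each channel 87% toward 255:
  R: 0 + 0.87×(255−0) = 0 + 221.85 = 221.85 → 222
  G: 255 + 0 = 255 → 255
  B: 255 + 0.87×(255−255) = 255 + 0 = 255 → 255
After the tint: rgb(222, 255, 255) = #deffff.
An 89% shade moves each channel 89% toward 0:
  R: 222 + 0.89×(0−222) = 222 − 197.58 = 24.42 → 24
  G: 255 + 0.89×(0−255) = 255 − 226.95 = 28.05 → 28
  B: 255 + 0.89×(0−255) = 255 − 226.95 = 28.05 → 28
rgb(24, 28, 28) = #181c1c.

#181c1c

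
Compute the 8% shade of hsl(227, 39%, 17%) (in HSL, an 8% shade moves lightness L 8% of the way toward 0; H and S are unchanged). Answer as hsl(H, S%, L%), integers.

L moves 8% from 17 toward 0: 17 − 1.36 = 15.64 → 16.
H and S are unchanged.

hsl(227, 39%, 16%)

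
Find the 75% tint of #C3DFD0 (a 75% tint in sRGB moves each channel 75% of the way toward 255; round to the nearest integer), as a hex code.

#F0F7F3

#C3DFD0 is rgb(195, 223, 208).
Lerp each channel 75% toward 255:
  R: 195 + 0.75×(255−195) = 195 + 45 = 240 → 240
  G: 223 + 24 = 247 → 247
  B: 208 + 0.75×(255−208) = 208 + 35.25 = 243.25 → 243
rgb(240, 247, 243) = #F0F7F3.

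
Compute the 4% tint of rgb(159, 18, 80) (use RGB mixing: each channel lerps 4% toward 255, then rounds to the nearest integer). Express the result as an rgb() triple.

A 4% tint moves each channel 4% toward 255:
  R: 159 + 0.04×(255−159) = 159 + 3.84 = 162.84 → 163
  G: 18 + 0.04×(255−18) = 18 + 9.48 = 27.48 → 27
  B: 80 + 0.04×(255−80) = 80 + 7 = 87 → 87

rgb(163, 27, 87)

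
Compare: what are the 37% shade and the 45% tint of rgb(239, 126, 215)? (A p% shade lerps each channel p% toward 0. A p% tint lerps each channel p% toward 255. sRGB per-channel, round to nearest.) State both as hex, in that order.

37% shade:
  R: 239 − 88.43 = 150.57 → 151
  G: 126 + 0.37×(0−126) = 126 − 46.62 = 79.38 → 79
  B: 215 + 0.37×(0−215) = 215 − 79.55 = 135.45 → 135
  → #974F87
45% tint:
  R: 239 + 7.2 = 246.2 → 246
  G: 126 + 0.45×(255−126) = 126 + 58.05 = 184.05 → 184
  B: 215 + 18 = 233 → 233
  → #F6B8E9

#974F87, #F6B8E9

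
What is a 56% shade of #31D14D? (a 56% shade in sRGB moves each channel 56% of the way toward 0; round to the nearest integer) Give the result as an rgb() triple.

#31D14D is rgb(49, 209, 77).
A 56% shade moves each channel 56% toward 0:
  R: 49 + 0.56×(0−49) = 49 − 27.44 = 21.56 → 22
  G: 209 + 0.56×(0−209) = 209 − 117.04 = 91.96 → 92
  B: 77 + 0.56×(0−77) = 77 − 43.12 = 33.88 → 34

rgb(22, 92, 34)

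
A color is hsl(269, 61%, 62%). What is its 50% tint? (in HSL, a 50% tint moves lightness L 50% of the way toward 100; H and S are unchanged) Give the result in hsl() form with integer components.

hsl(269, 61%, 81%)

L moves 50% from 62 toward 100: 62 + 19 = 81 → 81.
H and S are unchanged.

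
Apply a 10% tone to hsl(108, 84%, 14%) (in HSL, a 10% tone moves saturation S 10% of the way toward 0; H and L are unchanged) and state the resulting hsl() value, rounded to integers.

S moves 10% from 84 toward 0: 84 − 8.4 = 75.6 → 76.
H and L are unchanged.

hsl(108, 76%, 14%)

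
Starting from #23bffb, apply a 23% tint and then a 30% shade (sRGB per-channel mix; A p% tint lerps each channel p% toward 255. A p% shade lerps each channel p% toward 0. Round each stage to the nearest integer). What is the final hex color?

#23bffb is rgb(35, 191, 251).
A 23% tint moves each channel 23% toward 255:
  R: 35 + 0.23×(255−35) = 35 + 50.6 = 85.6 → 86
  G: 191 + 0.23×(255−191) = 191 + 14.72 = 205.72 → 206
  B: 251 + 0.92 = 251.92 → 252
After the tint: rgb(86, 206, 252) = #56cefc.
Per channel, c → c + 0.3(0 − c):
  R: 86 + 0.3×(0−86) = 86 − 25.8 = 60.2 → 60
  G: 206 + 0.3×(0−206) = 206 − 61.8 = 144.2 → 144
  B: 252 + 0.3×(0−252) = 252 − 75.6 = 176.4 → 176
rgb(60, 144, 176) = #3c90b0.

#3c90b0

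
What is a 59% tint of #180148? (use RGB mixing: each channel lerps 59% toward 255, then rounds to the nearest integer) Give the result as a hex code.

#A097B4

#180148 is rgb(24, 1, 72).
Lerp each channel 59% toward 255:
  R: 24 + 136.29 = 160.29 → 160
  G: 1 + 0.59×(255−1) = 1 + 149.86 = 150.86 → 151
  B: 72 + 0.59×(255−72) = 72 + 107.97 = 179.97 → 180
rgb(160, 151, 180) = #A097B4.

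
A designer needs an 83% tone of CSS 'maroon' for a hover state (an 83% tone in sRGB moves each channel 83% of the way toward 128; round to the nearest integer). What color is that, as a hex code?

CSS maroon is rgb(128, 0, 0).
Lerp each channel 83% toward 128:
  R: 128 + 0.83×(128−128) = 128 + 0 = 128 → 128
  G: 0 + 0.83×(128−0) = 0 + 106.24 = 106.24 → 106
  B: 0 + 106.24 = 106.24 → 106
rgb(128, 106, 106) = #806A6A.

#806A6A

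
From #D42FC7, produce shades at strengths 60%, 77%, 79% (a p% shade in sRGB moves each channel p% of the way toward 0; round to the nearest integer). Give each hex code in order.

#D42FC7 is rgb(212, 47, 199).
60%: (212 − 127.2 = 84.8→85, 47 − 28.2 = 18.8→19, 199 − 119.4 = 79.6→80) → #551350
77%: (212 − 163.24 = 48.76→49, 47 − 36.19 = 10.81→11, 199 − 153.23 = 45.77→46) → #310B2E
79%: (212 − 167.48 = 44.52→45, 47 − 37.13 = 9.87→10, 199 − 157.21 = 41.79→42) → #2D0A2A

#551350, #310B2E, #2D0A2A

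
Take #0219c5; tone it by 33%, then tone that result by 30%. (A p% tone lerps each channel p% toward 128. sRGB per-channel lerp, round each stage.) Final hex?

#4550a0

#0219c5 is rgb(2, 25, 197).
Lerp each channel 33% toward 128:
  R: 2 + 0.33×(128−2) = 2 + 41.58 = 43.58 → 44
  G: 25 + 0.33×(128−25) = 25 + 33.99 = 58.99 → 59
  B: 197 + 0.33×(128−197) = 197 − 22.77 = 174.23 → 174
After the tone: rgb(44, 59, 174) = #2c3bae.
Lerp each channel 30% toward 128:
  R: 44 + 25.2 = 69.2 → 69
  G: 59 + 0.3×(128−59) = 59 + 20.7 = 79.7 → 80
  B: 174 − 13.8 = 160.2 → 160
rgb(69, 80, 160) = #4550a0.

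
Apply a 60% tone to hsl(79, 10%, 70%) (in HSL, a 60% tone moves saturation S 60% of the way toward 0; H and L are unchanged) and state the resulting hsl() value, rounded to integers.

hsl(79, 4%, 70%)

S moves 60% from 10 toward 0: 10 − 6 = 4 → 4.
H and L are unchanged.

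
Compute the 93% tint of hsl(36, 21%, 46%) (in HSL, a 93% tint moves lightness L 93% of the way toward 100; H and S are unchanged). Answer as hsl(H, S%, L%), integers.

L moves 93% from 46 toward 100: 46 + 50.22 = 96.22 → 96.
H and S are unchanged.

hsl(36, 21%, 96%)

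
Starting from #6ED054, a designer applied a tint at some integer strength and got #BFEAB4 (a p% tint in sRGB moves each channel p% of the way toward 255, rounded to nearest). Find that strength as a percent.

#6ED054 is rgb(110, 208, 84); #BFEAB4 is rgb(191, 234, 180).
On the B channel (widest range): 180 ≈ 84 + (p/100)(255 − 84), so p ≈ 100×(180 − 84)/(255 − 84) = 9600/171 = 56.14.
p = 56 reproduces all three channels after rounding.

56%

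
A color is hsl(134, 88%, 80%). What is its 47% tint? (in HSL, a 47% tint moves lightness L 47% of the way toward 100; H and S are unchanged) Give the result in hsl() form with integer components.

hsl(134, 88%, 89%)

L moves 47% from 80 toward 100: 80 + 9.4 = 89.4 → 89.
H and S are unchanged.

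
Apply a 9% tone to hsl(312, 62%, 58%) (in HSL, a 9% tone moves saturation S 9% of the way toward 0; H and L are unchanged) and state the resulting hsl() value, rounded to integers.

hsl(312, 56%, 58%)

S moves 9% from 62 toward 0: 62 − 5.58 = 56.42 → 56.
H and L are unchanged.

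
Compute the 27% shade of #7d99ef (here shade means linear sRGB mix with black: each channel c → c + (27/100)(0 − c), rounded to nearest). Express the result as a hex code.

#7d99ef is rgb(125, 153, 239).
A 27% shade moves each channel 27% toward 0:
  R: 125 + 0.27×(0−125) = 125 − 33.75 = 91.25 → 91
  G: 153 + 0.27×(0−153) = 153 − 41.31 = 111.69 → 112
  B: 239 + 0.27×(0−239) = 239 − 64.53 = 174.47 → 174
rgb(91, 112, 174) = #5b70ae.

#5b70ae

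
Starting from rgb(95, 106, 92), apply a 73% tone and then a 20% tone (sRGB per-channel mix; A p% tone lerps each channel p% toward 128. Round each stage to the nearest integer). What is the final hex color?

Lerp each channel 73% toward 128:
  R: 95 + 0.73×(128−95) = 95 + 24.09 = 119.09 → 119
  G: 106 + 0.73×(128−106) = 106 + 16.06 = 122.06 → 122
  B: 92 + 0.73×(128−92) = 92 + 26.28 = 118.28 → 118
After the tone: rgb(119, 122, 118) = #777A76.
Per channel, c → c + 0.2(128 − c):
  R: 119 + 0.2×(128−119) = 119 + 1.8 = 120.8 → 121
  G: 122 + 0.2×(128−122) = 122 + 1.2 = 123.2 → 123
  B: 118 + 0.2×(128−118) = 118 + 2 = 120 → 120
rgb(121, 123, 120) = #797B78.

#797B78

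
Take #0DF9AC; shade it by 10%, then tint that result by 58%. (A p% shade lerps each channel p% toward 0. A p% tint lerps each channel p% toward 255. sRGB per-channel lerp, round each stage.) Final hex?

#99F2D5

#0DF9AC is rgb(13, 249, 172).
Per channel, c → c + 0.1(0 − c):
  R: 13 − 1.3 = 11.7 → 12
  G: 249 − 24.9 = 224.1 → 224
  B: 172 − 17.2 = 154.8 → 155
After the shade: rgb(12, 224, 155) = #0CE09B.
A 58% tint moves each channel 58% toward 255:
  R: 12 + 140.94 = 152.94 → 153
  G: 224 + 17.98 = 241.98 → 242
  B: 155 + 0.58×(255−155) = 155 + 58 = 213 → 213
rgb(153, 242, 213) = #99F2D5.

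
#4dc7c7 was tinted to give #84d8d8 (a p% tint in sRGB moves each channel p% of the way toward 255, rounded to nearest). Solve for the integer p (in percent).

#4dc7c7 is rgb(77, 199, 199); #84d8d8 is rgb(132, 216, 216).
On the R channel (widest range): 132 ≈ 77 + (p/100)(255 − 77), so p ≈ 100×(132 − 77)/(255 − 77) = 5500/178 = 30.90.
p = 31 reproduces all three channels after rounding.

31%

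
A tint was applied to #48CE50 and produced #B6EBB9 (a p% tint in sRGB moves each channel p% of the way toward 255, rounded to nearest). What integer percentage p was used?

#48CE50 is rgb(72, 206, 80); #B6EBB9 is rgb(182, 235, 185).
On the R channel (widest range): 182 ≈ 72 + (p/100)(255 − 72), so p ≈ 100×(182 − 72)/(255 − 72) = 11000/183 = 60.11.
p = 60 reproduces all three channels after rounding.

60%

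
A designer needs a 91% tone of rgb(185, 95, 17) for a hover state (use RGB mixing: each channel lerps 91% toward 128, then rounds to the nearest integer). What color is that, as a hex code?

Lerp each channel 91% toward 128:
  R: 185 + 0.91×(128−185) = 185 − 51.87 = 133.13 → 133
  G: 95 + 30.03 = 125.03 → 125
  B: 17 + 0.91×(128−17) = 17 + 101.01 = 118.01 → 118
rgb(133, 125, 118) = #857D76.

#857D76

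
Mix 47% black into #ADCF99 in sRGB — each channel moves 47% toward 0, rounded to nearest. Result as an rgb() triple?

#ADCF99 is rgb(173, 207, 153).
Lerp each channel 47% toward 0:
  R: 173 − 81.31 = 91.69 → 92
  G: 207 − 97.29 = 109.71 → 110
  B: 153 + 0.47×(0−153) = 153 − 71.91 = 81.09 → 81

rgb(92, 110, 81)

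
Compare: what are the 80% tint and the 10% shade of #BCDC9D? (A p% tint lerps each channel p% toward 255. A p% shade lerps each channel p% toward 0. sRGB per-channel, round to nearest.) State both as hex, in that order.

#F2F8EB, #A9C68D

#BCDC9D is rgb(188, 220, 157).
80% tint:
  R: 188 + 53.6 = 241.6 → 242
  G: 220 + 0.8×(255−220) = 220 + 28 = 248 → 248
  B: 157 + 0.8×(255−157) = 157 + 78.4 = 235.4 → 235
  → #F2F8EB
10% shade:
  R: 188 + 0.1×(0−188) = 188 − 18.8 = 169.2 → 169
  G: 220 + 0.1×(0−220) = 220 − 22 = 198 → 198
  B: 157 − 15.7 = 141.3 → 141
  → #A9C68D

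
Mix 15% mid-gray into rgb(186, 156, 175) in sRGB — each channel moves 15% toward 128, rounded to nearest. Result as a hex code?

#B198A8

Lerp each channel 15% toward 128:
  R: 186 + 0.15×(128−186) = 186 − 8.7 = 177.3 → 177
  G: 156 + 0.15×(128−156) = 156 − 4.2 = 151.8 → 152
  B: 175 − 7.05 = 167.95 → 168
rgb(177, 152, 168) = #B198A8.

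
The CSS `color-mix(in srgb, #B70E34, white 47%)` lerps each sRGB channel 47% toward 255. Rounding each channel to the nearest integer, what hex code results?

#D97F93

#B70E34 is rgb(183, 14, 52).
A 47% tint moves each channel 47% toward 255:
  R: 183 + 33.84 = 216.84 → 217
  G: 14 + 113.27 = 127.27 → 127
  B: 52 + 95.41 = 147.41 → 147
rgb(217, 127, 147) = #D97F93.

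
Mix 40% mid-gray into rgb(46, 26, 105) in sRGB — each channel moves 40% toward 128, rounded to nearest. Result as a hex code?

Lerp each channel 40% toward 128:
  R: 46 + 32.8 = 78.8 → 79
  G: 26 + 0.4×(128−26) = 26 + 40.8 = 66.8 → 67
  B: 105 + 0.4×(128−105) = 105 + 9.2 = 114.2 → 114
rgb(79, 67, 114) = #4F4372.

#4F4372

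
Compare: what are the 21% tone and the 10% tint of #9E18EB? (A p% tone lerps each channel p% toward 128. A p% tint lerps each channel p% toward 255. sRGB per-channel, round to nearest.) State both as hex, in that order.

#9E18EB is rgb(158, 24, 235).
21% tone:
  R: 158 + 0.21×(128−158) = 158 − 6.3 = 151.7 → 152
  G: 24 + 0.21×(128−24) = 24 + 21.84 = 45.84 → 46
  B: 235 + 0.21×(128−235) = 235 − 22.47 = 212.53 → 213
  → #982ED5
10% tint:
  R: 158 + 9.7 = 167.7 → 168
  G: 24 + 0.1×(255−24) = 24 + 23.1 = 47.1 → 47
  B: 235 + 0.1×(255−235) = 235 + 2 = 237 → 237
  → #A82FED

#982ED5, #A82FED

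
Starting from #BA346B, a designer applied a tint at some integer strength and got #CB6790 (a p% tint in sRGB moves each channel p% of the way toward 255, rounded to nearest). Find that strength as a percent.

25%

#BA346B is rgb(186, 52, 107); #CB6790 is rgb(203, 103, 144).
On the G channel (widest range): 103 ≈ 52 + (p/100)(255 − 52), so p ≈ 100×(103 − 52)/(255 − 52) = 5100/203 = 25.12.
p = 25 reproduces all three channels after rounding.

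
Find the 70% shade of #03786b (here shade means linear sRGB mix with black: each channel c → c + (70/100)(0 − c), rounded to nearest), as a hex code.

#03786b is rgb(3, 120, 107).
A 70% shade moves each channel 70% toward 0:
  R: 3 − 2.1 = 0.9 → 1
  G: 120 − 84 = 36 → 36
  B: 107 − 74.9 = 32.1 → 32
rgb(1, 36, 32) = #012420.

#012420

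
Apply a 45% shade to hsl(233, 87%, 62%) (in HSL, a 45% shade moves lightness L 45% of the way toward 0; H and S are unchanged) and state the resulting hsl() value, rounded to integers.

hsl(233, 87%, 34%)

L moves 45% from 62 toward 0: 62 − 27.9 = 34.1 → 34.
H and S are unchanged.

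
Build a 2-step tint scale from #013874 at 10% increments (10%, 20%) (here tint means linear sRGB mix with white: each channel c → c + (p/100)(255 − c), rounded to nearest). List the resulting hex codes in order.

#1a4c82, #346090

#013874 is rgb(1, 56, 116).
10%: (1 + 25.4 = 26.4→26, 56 + 19.9 = 75.9→76, 116 + 13.9 = 129.9→130) → #1a4c82
20%: (1 + 50.8 = 51.8→52, 56 + 39.8 = 95.8→96, 116 + 27.8 = 143.8→144) → #346090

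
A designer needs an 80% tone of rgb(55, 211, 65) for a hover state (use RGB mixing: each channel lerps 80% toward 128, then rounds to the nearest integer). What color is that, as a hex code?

#719173

Per channel, c → c + 0.8(128 − c):
  R: 55 + 0.8×(128−55) = 55 + 58.4 = 113.4 → 113
  G: 211 − 66.4 = 144.6 → 145
  B: 65 + 0.8×(128−65) = 65 + 50.4 = 115.4 → 115
rgb(113, 145, 115) = #719173.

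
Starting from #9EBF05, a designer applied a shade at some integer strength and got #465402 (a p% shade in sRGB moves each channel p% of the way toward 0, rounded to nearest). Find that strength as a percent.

#9EBF05 is rgb(158, 191, 5); #465402 is rgb(70, 84, 2).
On the G channel (widest range): 84 ≈ 191 + (p/100)(0 − 191), so p ≈ 100×(84 − 191)/(0 − 191) = -10700/-191 = 56.02.
p = 56 reproduces all three channels after rounding.

56%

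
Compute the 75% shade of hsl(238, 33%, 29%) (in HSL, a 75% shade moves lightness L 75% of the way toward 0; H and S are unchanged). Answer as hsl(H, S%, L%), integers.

L moves 75% from 29 toward 0: 29 − 21.75 = 7.25 → 7.
H and S are unchanged.

hsl(238, 33%, 7%)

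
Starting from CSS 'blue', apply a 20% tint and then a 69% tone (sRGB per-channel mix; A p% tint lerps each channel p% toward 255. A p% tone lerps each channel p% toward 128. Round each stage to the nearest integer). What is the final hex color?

#6868A7

CSS blue is rgb(0, 0, 255).
A 20% tint moves each channel 20% toward 255:
  R: 0 + 51 = 51 → 51
  G: 0 + 0.2×(255−0) = 0 + 51 = 51 → 51
  B: 255 + 0 = 255 → 255
After the tint: rgb(51, 51, 255) = #3333FF.
A 69% tone moves each channel 69% toward 128:
  R: 51 + 53.13 = 104.13 → 104
  G: 51 + 0.69×(128−51) = 51 + 53.13 = 104.13 → 104
  B: 255 + 0.69×(128−255) = 255 − 87.63 = 167.37 → 167
rgb(104, 104, 167) = #6868A7.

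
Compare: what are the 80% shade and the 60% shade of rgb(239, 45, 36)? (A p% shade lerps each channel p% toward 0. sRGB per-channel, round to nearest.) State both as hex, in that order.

80% shade:
  R: 239 + 0.8×(0−239) = 239 − 191.2 = 47.8 → 48
  G: 45 + 0.8×(0−45) = 45 − 36 = 9 → 9
  B: 36 − 28.8 = 7.2 → 7
  → #300907
60% shade:
  R: 239 + 0.6×(0−239) = 239 − 143.4 = 95.6 → 96
  G: 45 − 27 = 18 → 18
  B: 36 − 21.6 = 14.4 → 14
  → #60120e

#300907, #60120e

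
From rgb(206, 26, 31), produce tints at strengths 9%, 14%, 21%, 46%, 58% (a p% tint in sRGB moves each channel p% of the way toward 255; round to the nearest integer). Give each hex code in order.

#D22F33, #D53A3E, #D84A4E, #E58386, #EA9FA1

9%: (206 + 4.41 = 210.41→210, 26 + 20.61 = 46.61→47, 31 + 20.16 = 51.16→51) → #D22F33
14%: (206 + 6.86 = 212.86→213, 26 + 32.06 = 58.06→58, 31 + 31.36 = 62.36→62) → #D53A3E
21%: (206 + 10.29 = 216.29→216, 26 + 48.09 = 74.09→74, 31 + 47.04 = 78.04→78) → #D84A4E
46%: (206 + 22.54 = 228.54→229, 26 + 105.34 = 131.34→131, 31 + 103.04 = 134.04→134) → #E58386
58%: (206 + 28.42 = 234.42→234, 26 + 132.82 = 158.82→159, 31 + 129.92 = 160.92→161) → #EA9FA1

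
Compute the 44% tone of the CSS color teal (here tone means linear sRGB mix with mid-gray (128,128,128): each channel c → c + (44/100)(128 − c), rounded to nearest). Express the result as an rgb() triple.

rgb(56, 128, 128)

CSS teal is rgb(0, 128, 128).
Lerp each channel 44% toward 128:
  R: 0 + 56.32 = 56.32 → 56
  G: 128 + 0.44×(128−128) = 128 + 0 = 128 → 128
  B: 128 + 0 = 128 → 128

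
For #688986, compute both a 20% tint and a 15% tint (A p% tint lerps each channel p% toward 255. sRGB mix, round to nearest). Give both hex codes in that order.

#86A19E, #7F9B98

#688986 is rgb(104, 137, 134).
20% tint:
  R: 104 + 0.2×(255−104) = 104 + 30.2 = 134.2 → 134
  G: 137 + 0.2×(255−137) = 137 + 23.6 = 160.6 → 161
  B: 134 + 24.2 = 158.2 → 158
  → #86A19E
15% tint:
  R: 104 + 0.15×(255−104) = 104 + 22.65 = 126.65 → 127
  G: 137 + 17.7 = 154.7 → 155
  B: 134 + 18.15 = 152.15 → 152
  → #7F9B98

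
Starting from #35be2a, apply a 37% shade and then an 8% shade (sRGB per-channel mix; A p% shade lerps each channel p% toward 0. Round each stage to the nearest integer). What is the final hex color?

#35be2a is rgb(53, 190, 42).
Lerp each channel 37% toward 0:
  R: 53 + 0.37×(0−53) = 53 − 19.61 = 33.39 → 33
  G: 190 + 0.37×(0−190) = 190 − 70.3 = 119.7 → 120
  B: 42 + 0.37×(0−42) = 42 − 15.54 = 26.46 → 26
After the shade: rgb(33, 120, 26) = #21781a.
An 8% shade moves each channel 8% toward 0:
  R: 33 + 0.08×(0−33) = 33 − 2.64 = 30.36 → 30
  G: 120 − 9.6 = 110.4 → 110
  B: 26 − 2.08 = 23.92 → 24
rgb(30, 110, 24) = #1e6e18.

#1e6e18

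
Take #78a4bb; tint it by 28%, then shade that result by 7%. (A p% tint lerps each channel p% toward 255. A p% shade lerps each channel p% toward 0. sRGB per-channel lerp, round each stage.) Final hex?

#78a4bb is rgb(120, 164, 187).
Per channel, c → c + 0.28(255 − c):
  R: 120 + 37.8 = 157.8 → 158
  G: 164 + 0.28×(255−164) = 164 + 25.48 = 189.48 → 189
  B: 187 + 0.28×(255−187) = 187 + 19.04 = 206.04 → 206
After the tint: rgb(158, 189, 206) = #9ebdce.
Lerp each channel 7% toward 0:
  R: 158 + 0.07×(0−158) = 158 − 11.06 = 146.94 → 147
  G: 189 − 13.23 = 175.77 → 176
  B: 206 + 0.07×(0−206) = 206 − 14.42 = 191.58 → 192
rgb(147, 176, 192) = #93b0c0.

#93b0c0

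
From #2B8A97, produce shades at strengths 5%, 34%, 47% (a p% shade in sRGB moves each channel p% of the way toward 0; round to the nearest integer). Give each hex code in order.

#29838F, #1C5B64, #174950

#2B8A97 is rgb(43, 138, 151).
5%: (43 − 2.15 = 40.85→41, 138 − 6.9 = 131.1→131, 151 − 7.55 = 143.45→143) → #29838F
34%: (43 − 14.62 = 28.38→28, 138 − 46.92 = 91.08→91, 151 − 51.34 = 99.66→100) → #1C5B64
47%: (43 − 20.21 = 22.79→23, 138 − 64.86 = 73.14→73, 151 − 70.97 = 80.03→80) → #174950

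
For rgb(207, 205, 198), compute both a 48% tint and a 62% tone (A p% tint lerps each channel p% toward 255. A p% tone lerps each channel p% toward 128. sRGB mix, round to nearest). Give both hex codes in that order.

#E6E5E1, #9E9D9B

48% tint:
  R: 207 + 0.48×(255−207) = 207 + 23.04 = 230.04 → 230
  G: 205 + 24 = 229 → 229
  B: 198 + 27.36 = 225.36 → 225
  → #E6E5E1
62% tone:
  R: 207 − 48.98 = 158.02 → 158
  G: 205 − 47.74 = 157.26 → 157
  B: 198 − 43.4 = 154.6 → 155
  → #9E9D9B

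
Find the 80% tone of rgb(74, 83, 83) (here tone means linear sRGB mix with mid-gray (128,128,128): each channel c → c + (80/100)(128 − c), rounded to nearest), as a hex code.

#757777

Lerp each channel 80% toward 128:
  R: 74 + 0.8×(128−74) = 74 + 43.2 = 117.2 → 117
  G: 83 + 0.8×(128−83) = 83 + 36 = 119 → 119
  B: 83 + 36 = 119 → 119
rgb(117, 119, 119) = #757777.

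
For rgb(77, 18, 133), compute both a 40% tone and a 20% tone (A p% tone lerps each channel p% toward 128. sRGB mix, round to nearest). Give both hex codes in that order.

40% tone:
  R: 77 + 0.4×(128−77) = 77 + 20.4 = 97.4 → 97
  G: 18 + 44 = 62 → 62
  B: 133 + 0.4×(128−133) = 133 − 2 = 131 → 131
  → #613e83
20% tone:
  R: 77 + 10.2 = 87.2 → 87
  G: 18 + 22 = 40 → 40
  B: 133 − 1 = 132 → 132
  → #572884

#613e83, #572884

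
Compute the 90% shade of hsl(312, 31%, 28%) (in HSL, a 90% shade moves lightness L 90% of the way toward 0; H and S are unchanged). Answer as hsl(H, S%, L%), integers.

L moves 90% from 28 toward 0: 28 − 25.2 = 2.8 → 3.
H and S are unchanged.

hsl(312, 31%, 3%)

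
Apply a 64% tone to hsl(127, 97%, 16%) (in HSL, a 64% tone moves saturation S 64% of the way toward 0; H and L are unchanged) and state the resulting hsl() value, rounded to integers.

S moves 64% from 97 toward 0: 97 − 62.08 = 34.92 → 35.
H and L are unchanged.

hsl(127, 35%, 16%)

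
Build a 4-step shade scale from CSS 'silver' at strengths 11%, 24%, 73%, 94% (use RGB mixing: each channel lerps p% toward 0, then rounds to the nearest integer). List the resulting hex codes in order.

#ababab, #929292, #343434, #0c0c0c

CSS silver is rgb(192, 192, 192).
11%: (192 − 21.12 = 170.88→171, 192 − 21.12 = 170.88→171, 192 − 21.12 = 170.88→171) → #ababab
24%: (192 − 46.08 = 145.92→146, 192 − 46.08 = 145.92→146, 192 − 46.08 = 145.92→146) → #929292
73%: (192 − 140.16 = 51.84→52, 192 − 140.16 = 51.84→52, 192 − 140.16 = 51.84→52) → #343434
94%: (192 − 180.48 = 11.52→12, 192 − 180.48 = 11.52→12, 192 − 180.48 = 11.52→12) → #0c0c0c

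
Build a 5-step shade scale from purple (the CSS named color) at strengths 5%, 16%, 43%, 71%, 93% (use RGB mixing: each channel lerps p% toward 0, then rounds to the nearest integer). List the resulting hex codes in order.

#7a007a, #6c006c, #490049, #250025, #090009

CSS purple is rgb(128, 0, 128).
5%: (128 − 6.4 = 121.6→122, 0→0, 128 − 6.4 = 121.6→122) → #7a007a
16%: (128 − 20.48 = 107.52→108, 0→0, 128 − 20.48 = 107.52→108) → #6c006c
43%: (128 − 55.04 = 72.96→73, 0→0, 128 − 55.04 = 72.96→73) → #490049
71%: (128 − 90.88 = 37.12→37, 0→0, 128 − 90.88 = 37.12→37) → #250025
93%: (128 − 119.04 = 8.96→9, 0→0, 128 − 119.04 = 8.96→9) → #090009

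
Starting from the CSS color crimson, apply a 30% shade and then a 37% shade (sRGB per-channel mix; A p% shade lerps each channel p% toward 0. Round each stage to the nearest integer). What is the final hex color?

#61091A

CSS crimson is rgb(220, 20, 60).
Per channel, c → c + 0.3(0 − c):
  R: 220 − 66 = 154 → 154
  G: 20 + 0.3×(0−20) = 20 − 6 = 14 → 14
  B: 60 + 0.3×(0−60) = 60 − 18 = 42 → 42
After the shade: rgb(154, 14, 42) = #9A0E2A.
A 37% shade moves each channel 37% toward 0:
  R: 154 + 0.37×(0−154) = 154 − 56.98 = 97.02 → 97
  G: 14 + 0.37×(0−14) = 14 − 5.18 = 8.82 → 9
  B: 42 + 0.37×(0−42) = 42 − 15.54 = 26.46 → 26
rgb(97, 9, 26) = #61091A.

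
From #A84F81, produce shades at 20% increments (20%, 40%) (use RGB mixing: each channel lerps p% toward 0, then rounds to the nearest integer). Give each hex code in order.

#A84F81 is rgb(168, 79, 129).
20%: (168 − 33.6 = 134.4→134, 79 − 15.8 = 63.2→63, 129 − 25.8 = 103.2→103) → #863F67
40%: (168 − 67.2 = 100.8→101, 79 − 31.6 = 47.4→47, 129 − 51.6 = 77.4→77) → #652F4D

#863F67, #652F4D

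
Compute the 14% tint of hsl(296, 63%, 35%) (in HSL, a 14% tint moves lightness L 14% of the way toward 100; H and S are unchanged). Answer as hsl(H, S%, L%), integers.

L moves 14% from 35 toward 100: 35 + 9.1 = 44.1 → 44.
H and S are unchanged.

hsl(296, 63%, 44%)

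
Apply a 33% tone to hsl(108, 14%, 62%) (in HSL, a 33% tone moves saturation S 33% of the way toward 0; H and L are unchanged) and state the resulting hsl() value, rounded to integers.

hsl(108, 9%, 62%)

S moves 33% from 14 toward 0: 14 − 4.62 = 9.38 → 9.
H and L are unchanged.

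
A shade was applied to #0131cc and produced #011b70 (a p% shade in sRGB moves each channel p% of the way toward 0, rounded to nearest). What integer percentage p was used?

45%

#0131cc is rgb(1, 49, 204); #011b70 is rgb(1, 27, 112).
On the B channel (widest range): 112 ≈ 204 + (p/100)(0 − 204), so p ≈ 100×(112 − 204)/(0 − 204) = -9200/-204 = 45.10.
p = 45 reproduces all three channels after rounding.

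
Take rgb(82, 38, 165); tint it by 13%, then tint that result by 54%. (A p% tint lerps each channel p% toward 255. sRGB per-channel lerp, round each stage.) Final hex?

#BAA8DB

Per channel, c → c + 0.13(255 − c):
  R: 82 + 22.49 = 104.49 → 104
  G: 38 + 0.13×(255−38) = 38 + 28.21 = 66.21 → 66
  B: 165 + 11.7 = 176.7 → 177
After the tint: rgb(104, 66, 177) = #6842B1.
Per channel, c → c + 0.54(255 − c):
  R: 104 + 0.54×(255−104) = 104 + 81.54 = 185.54 → 186
  G: 66 + 0.54×(255−66) = 66 + 102.06 = 168.06 → 168
  B: 177 + 0.54×(255−177) = 177 + 42.12 = 219.12 → 219
rgb(186, 168, 219) = #BAA8DB.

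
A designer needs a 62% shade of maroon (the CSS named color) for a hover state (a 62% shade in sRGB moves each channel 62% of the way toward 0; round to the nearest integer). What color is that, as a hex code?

CSS maroon is rgb(128, 0, 0).
Lerp each channel 62% toward 0:
  R: 128 + 0.62×(0−128) = 128 − 79.36 = 48.64 → 49
  G: 0 + 0.62×(0−0) = 0 + 0 = 0 → 0
  B: 0 + 0.62×(0−0) = 0 + 0 = 0 → 0
rgb(49, 0, 0) = #310000.

#310000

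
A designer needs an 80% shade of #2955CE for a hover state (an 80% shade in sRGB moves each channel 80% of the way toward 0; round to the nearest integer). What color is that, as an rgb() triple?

#2955CE is rgb(41, 85, 206).
Lerp each channel 80% toward 0:
  R: 41 − 32.8 = 8.2 → 8
  G: 85 − 68 = 17 → 17
  B: 206 + 0.8×(0−206) = 206 − 164.8 = 41.2 → 41

rgb(8, 17, 41)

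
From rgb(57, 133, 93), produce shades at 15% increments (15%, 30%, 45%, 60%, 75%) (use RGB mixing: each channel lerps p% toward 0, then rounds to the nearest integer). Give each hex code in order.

#30714F, #285D41, #1F4933, #173525, #0E2117

15%: (57 − 8.55 = 48.45→48, 133 − 19.95 = 113.05→113, 93 − 13.95 = 79.05→79) → #30714F
30%: (57 − 17.1 = 39.9→40, 133 − 39.9 = 93.1→93, 93 − 27.9 = 65.1→65) → #285D41
45%: (57 − 25.65 = 31.35→31, 133 − 59.85 = 73.15→73, 93 − 41.85 = 51.15→51) → #1F4933
60%: (57 − 34.2 = 22.8→23, 133 − 79.8 = 53.2→53, 93 − 55.8 = 37.2→37) → #173525
75%: (57 − 42.75 = 14.25→14, 133 − 99.75 = 33.25→33, 93 − 69.75 = 23.25→23) → #0E2117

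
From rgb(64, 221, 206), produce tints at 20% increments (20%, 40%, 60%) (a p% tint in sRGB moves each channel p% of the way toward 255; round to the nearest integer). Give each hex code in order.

#66e4d8, #8cebe2, #b3f1eb

20%: (64 + 38.2 = 102.2→102, 221 + 6.8 = 227.8→228, 206 + 9.8 = 215.8→216) → #66e4d8
40%: (64 + 76.4 = 140.4→140, 221 + 13.6 = 234.6→235, 206 + 19.6 = 225.6→226) → #8cebe2
60%: (64 + 114.6 = 178.6→179, 221 + 20.4 = 241.4→241, 206 + 29.4 = 235.4→235) → #b3f1eb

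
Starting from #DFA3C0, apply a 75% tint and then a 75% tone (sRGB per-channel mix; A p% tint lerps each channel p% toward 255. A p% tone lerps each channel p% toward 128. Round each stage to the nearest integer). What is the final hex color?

#DFA3C0 is rgb(223, 163, 192).
A 75% tint moves each channel 75% toward 255:
  R: 223 + 0.75×(255−223) = 223 + 24 = 247 → 247
  G: 163 + 69 = 232 → 232
  B: 192 + 0.75×(255−192) = 192 + 47.25 = 239.25 → 239
After the tint: rgb(247, 232, 239) = #F7E8EF.
A 75% tone moves each channel 75% toward 128:
  R: 247 − 89.25 = 157.75 → 158
  G: 232 + 0.75×(128−232) = 232 − 78 = 154 → 154
  B: 239 + 0.75×(128−239) = 239 − 83.25 = 155.75 → 156
rgb(158, 154, 156) = #9E9A9C.

#9E9A9C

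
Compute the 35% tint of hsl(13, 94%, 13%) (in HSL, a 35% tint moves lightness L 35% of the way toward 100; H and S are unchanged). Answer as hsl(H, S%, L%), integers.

L moves 35% from 13 toward 100: 13 + 30.45 = 43.45 → 43.
H and S are unchanged.

hsl(13, 94%, 43%)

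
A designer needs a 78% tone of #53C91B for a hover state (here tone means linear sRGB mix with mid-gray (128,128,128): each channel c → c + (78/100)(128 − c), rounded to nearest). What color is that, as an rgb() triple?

rgb(118, 144, 106)

#53C91B is rgb(83, 201, 27).
A 78% tone moves each channel 78% toward 128:
  R: 83 + 35.1 = 118.1 → 118
  G: 201 + 0.78×(128−201) = 201 − 56.94 = 144.06 → 144
  B: 27 + 0.78×(128−27) = 27 + 78.78 = 105.78 → 106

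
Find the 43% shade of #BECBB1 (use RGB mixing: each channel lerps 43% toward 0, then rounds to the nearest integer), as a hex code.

#BECBB1 is rgb(190, 203, 177).
Per channel, c → c + 0.43(0 − c):
  R: 190 + 0.43×(0−190) = 190 − 81.7 = 108.3 → 108
  G: 203 − 87.29 = 115.71 → 116
  B: 177 + 0.43×(0−177) = 177 − 76.11 = 100.89 → 101
rgb(108, 116, 101) = #6C7465.

#6C7465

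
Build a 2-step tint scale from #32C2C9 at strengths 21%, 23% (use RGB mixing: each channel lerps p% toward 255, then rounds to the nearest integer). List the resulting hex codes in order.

#32C2C9 is rgb(50, 194, 201).
21%: (50 + 43.05 = 93.05→93, 194 + 12.81 = 206.81→207, 201 + 11.34 = 212.34→212) → #5DCFD4
23%: (50 + 47.15 = 97.15→97, 194 + 14.03 = 208.03→208, 201 + 12.42 = 213.42→213) → #61D0D5

#5DCFD4, #61D0D5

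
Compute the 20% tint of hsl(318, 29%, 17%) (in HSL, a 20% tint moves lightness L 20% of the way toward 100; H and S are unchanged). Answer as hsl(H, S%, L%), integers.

L moves 20% from 17 toward 100: 17 + 16.6 = 33.6 → 34.
H and S are unchanged.

hsl(318, 29%, 34%)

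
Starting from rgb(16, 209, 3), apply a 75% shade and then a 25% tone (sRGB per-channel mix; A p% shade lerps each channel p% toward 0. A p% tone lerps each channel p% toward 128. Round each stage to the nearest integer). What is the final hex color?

#234721

A 75% shade moves each channel 75% toward 0:
  R: 16 − 12 = 4 → 4
  G: 209 − 156.75 = 52.25 → 52
  B: 3 + 0.75×(0−3) = 3 − 2.25 = 0.75 → 1
After the shade: rgb(4, 52, 1) = #043401.
Per channel, c → c + 0.25(128 − c):
  R: 4 + 31 = 35 → 35
  G: 52 + 0.25×(128−52) = 52 + 19 = 71 → 71
  B: 1 + 0.25×(128−1) = 1 + 31.75 = 32.75 → 33
rgb(35, 71, 33) = #234721.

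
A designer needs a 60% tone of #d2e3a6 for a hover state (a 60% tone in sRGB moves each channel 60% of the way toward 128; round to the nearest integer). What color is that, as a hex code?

#a1a88f

#d2e3a6 is rgb(210, 227, 166).
A 60% tone moves each channel 60% toward 128:
  R: 210 − 49.2 = 160.8 → 161
  G: 227 + 0.6×(128−227) = 227 − 59.4 = 167.6 → 168
  B: 166 − 22.8 = 143.2 → 143
rgb(161, 168, 143) = #a1a88f.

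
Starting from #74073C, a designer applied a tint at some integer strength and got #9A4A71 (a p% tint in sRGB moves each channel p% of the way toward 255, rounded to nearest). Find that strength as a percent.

27%

#74073C is rgb(116, 7, 60); #9A4A71 is rgb(154, 74, 113).
On the G channel (widest range): 74 ≈ 7 + (p/100)(255 − 7), so p ≈ 100×(74 − 7)/(255 − 7) = 6700/248 = 27.02.
p = 27 reproduces all three channels after rounding.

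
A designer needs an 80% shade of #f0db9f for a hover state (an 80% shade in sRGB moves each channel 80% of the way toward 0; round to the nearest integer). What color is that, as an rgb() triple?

rgb(48, 44, 32)

#f0db9f is rgb(240, 219, 159).
Lerp each channel 80% toward 0:
  R: 240 + 0.8×(0−240) = 240 − 192 = 48 → 48
  G: 219 − 175.2 = 43.8 → 44
  B: 159 − 127.2 = 31.8 → 32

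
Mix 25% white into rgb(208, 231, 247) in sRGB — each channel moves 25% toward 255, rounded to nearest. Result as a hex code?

#dcedf9

Per channel, c → c + 0.25(255 − c):
  R: 208 + 0.25×(255−208) = 208 + 11.75 = 219.75 → 220
  G: 231 + 0.25×(255−231) = 231 + 6 = 237 → 237
  B: 247 + 2 = 249 → 249
rgb(220, 237, 249) = #dcedf9.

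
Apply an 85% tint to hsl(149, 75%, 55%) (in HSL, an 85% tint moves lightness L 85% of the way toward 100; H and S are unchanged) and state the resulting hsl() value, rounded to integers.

L moves 85% from 55 toward 100: 55 + 38.25 = 93.25 → 93.
H and S are unchanged.

hsl(149, 75%, 93%)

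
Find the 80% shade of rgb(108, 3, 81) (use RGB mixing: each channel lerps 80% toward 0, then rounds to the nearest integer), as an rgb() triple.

Per channel, c → c + 0.8(0 − c):
  R: 108 + 0.8×(0−108) = 108 − 86.4 = 21.6 → 22
  G: 3 − 2.4 = 0.6 → 1
  B: 81 + 0.8×(0−81) = 81 − 64.8 = 16.2 → 16

rgb(22, 1, 16)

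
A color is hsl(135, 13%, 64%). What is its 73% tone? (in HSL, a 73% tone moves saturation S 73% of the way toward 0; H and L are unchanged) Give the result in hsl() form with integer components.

S moves 73% from 13 toward 0: 13 − 9.49 = 3.51 → 4.
H and L are unchanged.

hsl(135, 4%, 64%)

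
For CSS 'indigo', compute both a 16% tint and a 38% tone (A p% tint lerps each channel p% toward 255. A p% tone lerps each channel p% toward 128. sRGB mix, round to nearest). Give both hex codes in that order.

CSS indigo is rgb(75, 0, 130).
16% tint:
  R: 75 + 0.16×(255−75) = 75 + 28.8 = 103.8 → 104
  G: 0 + 0.16×(255−0) = 0 + 40.8 = 40.8 → 41
  B: 130 + 20 = 150 → 150
  → #682996
38% tone:
  R: 75 + 0.38×(128−75) = 75 + 20.14 = 95.14 → 95
  G: 0 + 0.38×(128−0) = 0 + 48.64 = 48.64 → 49
  B: 130 − 0.76 = 129.24 → 129
  → #5F3181

#682996, #5F3181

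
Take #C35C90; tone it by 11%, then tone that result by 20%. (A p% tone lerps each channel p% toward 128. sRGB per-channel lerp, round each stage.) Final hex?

#B0668B

#C35C90 is rgb(195, 92, 144).
An 11% tone moves each channel 11% toward 128:
  R: 195 − 7.37 = 187.63 → 188
  G: 92 + 0.11×(128−92) = 92 + 3.96 = 95.96 → 96
  B: 144 + 0.11×(128−144) = 144 − 1.76 = 142.24 → 142
After the tone: rgb(188, 96, 142) = #BC608E.
A 20% tone moves each channel 20% toward 128:
  R: 188 − 12 = 176 → 176
  G: 96 + 0.2×(128−96) = 96 + 6.4 = 102.4 → 102
  B: 142 + 0.2×(128−142) = 142 − 2.8 = 139.2 → 139
rgb(176, 102, 139) = #B0668B.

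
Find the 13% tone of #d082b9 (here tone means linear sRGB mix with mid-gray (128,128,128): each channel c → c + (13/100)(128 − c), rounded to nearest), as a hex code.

#c682b2

#d082b9 is rgb(208, 130, 185).
A 13% tone moves each channel 13% toward 128:
  R: 208 + 0.13×(128−208) = 208 − 10.4 = 197.6 → 198
  G: 130 − 0.26 = 129.74 → 130
  B: 185 − 7.41 = 177.59 → 178
rgb(198, 130, 178) = #c682b2.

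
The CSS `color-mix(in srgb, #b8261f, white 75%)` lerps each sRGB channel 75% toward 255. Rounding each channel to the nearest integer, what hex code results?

#b8261f is rgb(184, 38, 31).
Per channel, c → c + 0.75(255 − c):
  R: 184 + 0.75×(255−184) = 184 + 53.25 = 237.25 → 237
  G: 38 + 162.75 = 200.75 → 201
  B: 31 + 0.75×(255−31) = 31 + 168 = 199 → 199
rgb(237, 201, 199) = #edc9c7.

#edc9c7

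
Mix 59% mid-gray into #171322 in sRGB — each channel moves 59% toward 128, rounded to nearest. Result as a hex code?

#171322 is rgb(23, 19, 34).
A 59% tone moves each channel 59% toward 128:
  R: 23 + 0.59×(128−23) = 23 + 61.95 = 84.95 → 85
  G: 19 + 64.31 = 83.31 → 83
  B: 34 + 0.59×(128−34) = 34 + 55.46 = 89.46 → 89
rgb(85, 83, 89) = #555359.

#555359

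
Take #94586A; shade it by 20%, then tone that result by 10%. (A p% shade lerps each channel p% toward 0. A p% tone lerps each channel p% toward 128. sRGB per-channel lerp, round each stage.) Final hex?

#94586A is rgb(148, 88, 106).
A 20% shade moves each channel 20% toward 0:
  R: 148 + 0.2×(0−148) = 148 − 29.6 = 118.4 → 118
  G: 88 − 17.6 = 70.4 → 70
  B: 106 + 0.2×(0−106) = 106 − 21.2 = 84.8 → 85
After the shade: rgb(118, 70, 85) = #764655.
Per channel, c → c + 0.1(128 − c):
  R: 118 + 0.1×(128−118) = 118 + 1 = 119 → 119
  G: 70 + 0.1×(128−70) = 70 + 5.8 = 75.8 → 76
  B: 85 + 0.1×(128−85) = 85 + 4.3 = 89.3 → 89
rgb(119, 76, 89) = #774C59.

#774C59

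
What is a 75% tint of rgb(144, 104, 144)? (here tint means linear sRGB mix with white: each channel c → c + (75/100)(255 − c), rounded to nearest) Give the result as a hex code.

#E3D9E3

Lerp each channel 75% toward 255:
  R: 144 + 83.25 = 227.25 → 227
  G: 104 + 0.75×(255−104) = 104 + 113.25 = 217.25 → 217
  B: 144 + 83.25 = 227.25 → 227
rgb(227, 217, 227) = #E3D9E3.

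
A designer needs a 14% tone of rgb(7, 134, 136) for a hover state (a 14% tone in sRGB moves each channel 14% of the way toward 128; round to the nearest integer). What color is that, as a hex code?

Per channel, c → c + 0.14(128 − c):
  R: 7 + 16.94 = 23.94 → 24
  G: 134 − 0.84 = 133.16 → 133
  B: 136 + 0.14×(128−136) = 136 − 1.12 = 134.88 → 135
rgb(24, 133, 135) = #188587.

#188587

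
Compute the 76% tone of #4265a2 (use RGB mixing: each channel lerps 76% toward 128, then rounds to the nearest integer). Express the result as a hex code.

#717a88

#4265a2 is rgb(66, 101, 162).
Lerp each channel 76% toward 128:
  R: 66 + 0.76×(128−66) = 66 + 47.12 = 113.12 → 113
  G: 101 + 20.52 = 121.52 → 122
  B: 162 + 0.76×(128−162) = 162 − 25.84 = 136.16 → 136
rgb(113, 122, 136) = #717a88.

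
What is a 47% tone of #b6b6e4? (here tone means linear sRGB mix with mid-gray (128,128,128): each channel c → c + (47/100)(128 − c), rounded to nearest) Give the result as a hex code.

#b6b6e4 is rgb(182, 182, 228).
A 47% tone moves each channel 47% toward 128:
  R: 182 + 0.47×(128−182) = 182 − 25.38 = 156.62 → 157
  G: 182 − 25.38 = 156.62 → 157
  B: 228 − 47 = 181 → 181
rgb(157, 157, 181) = #9d9db5.

#9d9db5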